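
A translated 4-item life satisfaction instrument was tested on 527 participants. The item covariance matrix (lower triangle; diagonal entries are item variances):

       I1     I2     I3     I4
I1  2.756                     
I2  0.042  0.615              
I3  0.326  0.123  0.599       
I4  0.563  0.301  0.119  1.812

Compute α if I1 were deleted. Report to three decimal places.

α = 0.396

Remaining items: I2, I3, I4 (k = 3).
sum of item variances = 0.615 + 0.599 + 1.812 = 3.026
total variance = 3.026 + 2 × 0.543 = 4.112
α (item deleted) = (3/2)·(1 − 3.026/4.112) = 0.396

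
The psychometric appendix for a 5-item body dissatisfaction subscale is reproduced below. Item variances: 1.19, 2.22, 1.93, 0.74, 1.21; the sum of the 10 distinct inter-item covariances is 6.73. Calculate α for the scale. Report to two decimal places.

α = 0.81

sum of item variances = 1.19 + 2.22 + 1.93 + 0.74 + 1.21 = 7.29
Sum of distinct covariances = 6.73
σ²_total = sum of item variances + 2·Σcov = 7.29 + 2 × 6.73 = 20.75
α = (5/4)·(1 − 7.29/20.75) = 0.81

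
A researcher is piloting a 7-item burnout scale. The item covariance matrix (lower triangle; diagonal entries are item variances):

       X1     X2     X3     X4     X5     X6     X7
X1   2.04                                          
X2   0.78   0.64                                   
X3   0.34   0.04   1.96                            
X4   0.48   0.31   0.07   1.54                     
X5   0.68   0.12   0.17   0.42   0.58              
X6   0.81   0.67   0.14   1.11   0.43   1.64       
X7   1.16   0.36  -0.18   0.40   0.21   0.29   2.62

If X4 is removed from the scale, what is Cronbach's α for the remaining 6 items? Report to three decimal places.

Remaining items: X1, X2, X3, X5, X6, X7 (k = 6).
Σσ²ᵢ = 2.04 + 0.64 + 1.96 + 0.58 + 1.64 + 2.62 = 9.48
total variance = 9.48 + 2 × 6.02 = 21.52
α (item deleted) = (6/5)·(1 − 9.48/21.52) = 0.671

Cronbach's α = 0.671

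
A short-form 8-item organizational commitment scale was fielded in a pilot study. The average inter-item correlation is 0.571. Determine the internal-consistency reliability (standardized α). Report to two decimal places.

Standardized α = k·r̄ / (1 + (k−1)·r̄) = 8 × 0.571 / (1 + 7 × 0.571)
  = 4.5680 / 4.9970 = 0.91

standardized α = 0.91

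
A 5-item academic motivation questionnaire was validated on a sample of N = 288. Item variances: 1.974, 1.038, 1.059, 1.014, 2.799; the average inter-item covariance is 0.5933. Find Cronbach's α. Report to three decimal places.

α = 0.751

sum of item variances = 1.974 + 1.038 + 1.059 + 1.014 + 2.799 = 7.884
Sum of the 10 distinct covariances = 10 × 0.5933 = 5.9330
total variance = sum of item variances + 2·Σcov = 7.884 + 2 × 5.9330 = 19.7500
α = (5/4)·(1 − 7.884/19.7500) = 0.751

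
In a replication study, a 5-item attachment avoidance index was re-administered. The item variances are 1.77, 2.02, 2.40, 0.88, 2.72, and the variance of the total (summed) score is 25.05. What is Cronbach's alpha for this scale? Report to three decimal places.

α = 0.761

ΣVar(i) = 1.77 + 2.02 + 2.40 + 0.88 + 2.72 = 9.79
α = (k/(k−1))·(1 − ΣVar(i)/total variance) = (5/4)·(1 − 9.79/25.05) = 0.761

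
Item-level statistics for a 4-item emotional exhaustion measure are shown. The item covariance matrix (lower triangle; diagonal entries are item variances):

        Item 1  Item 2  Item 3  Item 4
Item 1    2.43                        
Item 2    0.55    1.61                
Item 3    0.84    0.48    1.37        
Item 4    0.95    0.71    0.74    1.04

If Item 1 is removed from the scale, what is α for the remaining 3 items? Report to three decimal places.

Remaining items: Item 2, Item 3, Item 4 (k = 3).
Σσᵢ² = 1.61 + 1.37 + 1.04 = 4.02
total variance = 4.02 + 2 × 1.93 = 7.88
α (item deleted) = (3/2)·(1 − 4.02/7.88) = 0.735

α = 0.735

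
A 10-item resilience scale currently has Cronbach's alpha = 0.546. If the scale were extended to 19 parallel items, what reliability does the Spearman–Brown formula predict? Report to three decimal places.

Length factor m = 19/10 = 1.9000
α' = m·α / (1 + (m−1)·α)
   = 19/10 × 0.546 / (1 + (19/10 − 1) × 0.546)
   = 1.0374 / 1.4914 = 0.696

predicted reliability = 0.696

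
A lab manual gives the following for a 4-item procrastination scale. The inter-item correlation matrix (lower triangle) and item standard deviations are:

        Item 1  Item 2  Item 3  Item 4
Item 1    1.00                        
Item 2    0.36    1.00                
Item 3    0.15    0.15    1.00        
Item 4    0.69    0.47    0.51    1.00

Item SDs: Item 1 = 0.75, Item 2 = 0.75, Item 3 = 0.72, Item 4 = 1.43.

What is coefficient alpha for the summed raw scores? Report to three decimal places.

α = 0.715

Σσ²ᵢ = 0.75² + 0.75² + 0.72² + 1.43² = 3.6883
Covariances σ_ij = r_ij · s_i · s_j:
  σ(Item 1,Item 2) = 0.36 × 0.75 × 0.75 = 0.2025
  σ(Item 1,Item 3) = 0.15 × 0.75 × 0.72 = 0.0810
  σ(Item 1,Item 4) = 0.69 × 0.75 × 1.43 = 0.7400
  σ(Item 2,Item 3) = 0.15 × 0.75 × 0.72 = 0.0810
  σ(Item 2,Item 4) = 0.47 × 0.75 × 1.43 = 0.5041
  σ(Item 3,Item 4) = 0.51 × 0.72 × 1.43 = 0.5251
σ²_T = Σσ²ᵢ + 2·Σσ_ij = 3.6883 + 2 × 2.1337 = 7.9557
α = (4/3)·(1 − 3.6883/7.9557) = 0.715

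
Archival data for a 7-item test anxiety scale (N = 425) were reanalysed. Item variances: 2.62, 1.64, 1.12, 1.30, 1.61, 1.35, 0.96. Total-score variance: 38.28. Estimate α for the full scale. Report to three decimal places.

Σσ²ᵢ = 2.62 + 1.64 + 1.12 + 1.30 + 1.61 + 1.35 + 0.96 = 10.60
α = (k/(k−1))·(1 − Σσ²ᵢ/σ²_T) = (7/6)·(1 − 10.60/38.28) = 0.844

α = 0.844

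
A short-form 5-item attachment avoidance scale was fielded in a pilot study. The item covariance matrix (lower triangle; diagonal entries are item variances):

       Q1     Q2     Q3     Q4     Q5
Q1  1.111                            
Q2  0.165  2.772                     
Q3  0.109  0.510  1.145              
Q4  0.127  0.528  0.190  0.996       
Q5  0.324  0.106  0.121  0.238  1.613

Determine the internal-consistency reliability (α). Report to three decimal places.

Σσᵢ² = 1.111 + 2.772 + 1.145 + 0.996 + 1.613 = 7.637
Sum of the distinct covariances = 2.418
σ²_total = 7.637 + 2 × 2.418 = 12.473
α = (k/(k−1))·(1 − Σσᵢ²/σ²_total) = (5/4)·(1 − 7.637/12.473) = 0.485

α = 0.485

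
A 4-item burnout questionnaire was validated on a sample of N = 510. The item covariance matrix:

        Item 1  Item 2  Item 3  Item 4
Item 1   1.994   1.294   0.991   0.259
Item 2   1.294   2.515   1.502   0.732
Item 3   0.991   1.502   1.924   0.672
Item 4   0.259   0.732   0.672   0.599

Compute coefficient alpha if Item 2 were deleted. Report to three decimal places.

Remaining items: Item 1, Item 3, Item 4 (k = 3).
Σσᵢ² = 1.994 + 1.924 + 0.599 = 4.517
total variance = 4.517 + 2 × 1.922 = 8.361
α (item deleted) = (3/2)·(1 − 4.517/8.361) = 0.690

α = 0.690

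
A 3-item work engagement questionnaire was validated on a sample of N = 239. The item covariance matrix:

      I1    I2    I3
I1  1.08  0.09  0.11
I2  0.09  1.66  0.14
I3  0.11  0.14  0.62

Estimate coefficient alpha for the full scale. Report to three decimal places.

coefficient alpha = 0.252

Σσᵢ² = 1.08 + 1.66 + 0.62 = 3.36
Σ_{i<j} σ_ij = 0.34
σ²_T = 3.36 + 2 × 0.34 = 4.04
α = (k/(k−1))·(1 − Σσᵢ²/σ²_T) = (3/2)·(1 − 3.36/4.04) = 0.252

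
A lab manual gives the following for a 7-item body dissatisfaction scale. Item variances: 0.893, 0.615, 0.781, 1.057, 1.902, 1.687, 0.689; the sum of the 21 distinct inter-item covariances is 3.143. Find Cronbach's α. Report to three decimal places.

Σσ²ᵢ = 0.893 + 0.615 + 0.781 + 1.057 + 1.902 + 1.687 + 0.689 = 7.624
Sum of distinct covariances = 3.143
Var(T) = Σσ²ᵢ + 2·Σcov = 7.624 + 2 × 3.143 = 13.910
α = (7/6)·(1 − 7.624/13.910) = 0.527

α = 0.527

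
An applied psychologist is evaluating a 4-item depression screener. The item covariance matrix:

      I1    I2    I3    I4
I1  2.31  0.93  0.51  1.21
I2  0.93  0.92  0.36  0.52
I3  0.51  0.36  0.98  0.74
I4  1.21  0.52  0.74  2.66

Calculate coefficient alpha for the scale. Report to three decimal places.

Σσ²ᵢ = 2.31 + 0.92 + 0.98 + 2.66 = 6.87
Sum of off-diagonal covariances = 4.27
σ²_total = 6.87 + 2 × 4.27 = 15.41
α = (k/(k−1))·(1 − Σσ²ᵢ/σ²_total) = (4/3)·(1 − 6.87/15.41) = 0.739

α = 0.739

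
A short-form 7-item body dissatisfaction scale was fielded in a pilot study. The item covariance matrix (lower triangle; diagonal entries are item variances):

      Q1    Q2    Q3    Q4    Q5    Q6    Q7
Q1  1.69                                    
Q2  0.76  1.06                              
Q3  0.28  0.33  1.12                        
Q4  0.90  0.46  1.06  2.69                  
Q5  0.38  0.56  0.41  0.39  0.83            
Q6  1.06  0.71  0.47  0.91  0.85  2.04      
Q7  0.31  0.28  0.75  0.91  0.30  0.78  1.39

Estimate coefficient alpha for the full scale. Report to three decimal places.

coefficient alpha = 0.821

Σσ²ᵢ = 1.69 + 1.06 + 1.12 + 2.69 + 0.83 + 2.04 + 1.39 = 10.82
Σ_{i<j} σ_ij = 12.86
Var(T) = 10.82 + 2 × 12.86 = 36.54
α = (k/(k−1))·(1 − Σσ²ᵢ/Var(T)) = (7/6)·(1 − 10.82/36.54) = 0.821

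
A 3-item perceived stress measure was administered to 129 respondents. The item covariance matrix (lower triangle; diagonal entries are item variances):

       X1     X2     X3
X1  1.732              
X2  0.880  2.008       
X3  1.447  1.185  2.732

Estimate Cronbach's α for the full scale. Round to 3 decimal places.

α = 0.781

sum of item variances = 1.732 + 2.008 + 2.732 = 6.472
Sum of off-diagonal covariances = 3.512
Var(T) = 6.472 + 2 × 3.512 = 13.496
α = (k/(k−1))·(1 − sum of item variances/Var(T)) = (3/2)·(1 − 6.472/13.496) = 0.781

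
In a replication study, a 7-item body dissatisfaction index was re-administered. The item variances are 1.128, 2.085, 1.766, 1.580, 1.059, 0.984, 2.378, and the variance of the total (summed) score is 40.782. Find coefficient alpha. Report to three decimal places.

coefficient alpha = 0.853

Σσ²ᵢ = 1.128 + 2.085 + 1.766 + 1.580 + 1.059 + 0.984 + 2.378 = 10.980
α = (k/(k−1))·(1 − Σσ²ᵢ/Var(T)) = (7/6)·(1 − 10.980/40.782) = 0.853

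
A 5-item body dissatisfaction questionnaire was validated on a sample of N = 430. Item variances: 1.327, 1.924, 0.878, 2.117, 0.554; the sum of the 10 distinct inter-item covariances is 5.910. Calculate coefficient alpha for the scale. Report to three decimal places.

α = 0.794

ΣVar(i) = 1.327 + 1.924 + 0.878 + 2.117 + 0.554 = 6.800
Sum of distinct covariances = 5.910
σ²_total = ΣVar(i) + 2·Σcov = 6.800 + 2 × 5.910 = 18.620
α = (5/4)·(1 − 6.800/18.620) = 0.794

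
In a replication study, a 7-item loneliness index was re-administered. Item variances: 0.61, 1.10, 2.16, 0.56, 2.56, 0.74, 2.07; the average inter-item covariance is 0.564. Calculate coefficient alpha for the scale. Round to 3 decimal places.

Σσ²ᵢ = 0.61 + 1.10 + 2.16 + 0.56 + 2.56 + 0.74 + 2.07 = 9.80
Sum of the 21 distinct covariances = 21 × 0.564 = 11.844
Var(T) = Σσ²ᵢ + 2·Σcov = 9.80 + 2 × 11.844 = 33.488
α = (7/6)·(1 − 9.80/33.488) = 0.825

α = 0.825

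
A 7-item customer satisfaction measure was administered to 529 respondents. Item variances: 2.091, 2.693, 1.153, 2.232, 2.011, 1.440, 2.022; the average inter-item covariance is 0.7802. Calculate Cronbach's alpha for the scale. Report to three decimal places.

α = 0.824

ΣVar(i) = 2.091 + 2.693 + 1.153 + 2.232 + 2.011 + 1.440 + 2.022 = 13.642
Sum of the 21 distinct covariances = 21 × 0.7802 = 16.3842
σ²_total = ΣVar(i) + 2·Σcov = 13.642 + 2 × 16.3842 = 46.4104
α = (7/6)·(1 − 13.642/46.4104) = 0.824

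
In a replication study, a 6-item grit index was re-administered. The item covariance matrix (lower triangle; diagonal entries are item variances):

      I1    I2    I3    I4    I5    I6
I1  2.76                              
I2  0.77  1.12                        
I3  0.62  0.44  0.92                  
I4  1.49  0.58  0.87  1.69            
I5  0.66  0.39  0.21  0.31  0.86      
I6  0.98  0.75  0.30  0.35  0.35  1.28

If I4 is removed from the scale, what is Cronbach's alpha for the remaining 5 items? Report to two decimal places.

Remaining items: I1, I2, I3, I5, I6 (k = 5).
Σσ²ᵢ = 2.76 + 1.12 + 0.92 + 0.86 + 1.28 = 6.94
σ²_total = 6.94 + 2 × 5.47 = 17.88
α (item deleted) = (5/4)·(1 − 6.94/17.88) = 0.76

α = 0.76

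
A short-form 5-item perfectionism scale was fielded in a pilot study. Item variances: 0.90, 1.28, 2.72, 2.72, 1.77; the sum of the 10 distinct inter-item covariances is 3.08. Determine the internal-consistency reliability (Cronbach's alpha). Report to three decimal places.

α = 0.495

Σσᵢ² = 0.90 + 1.28 + 2.72 + 2.72 + 1.77 = 9.39
Sum of distinct covariances = 3.08
Var(T) = Σσᵢ² + 2·Σcov = 9.39 + 2 × 3.08 = 15.55
α = (5/4)·(1 − 9.39/15.55) = 0.495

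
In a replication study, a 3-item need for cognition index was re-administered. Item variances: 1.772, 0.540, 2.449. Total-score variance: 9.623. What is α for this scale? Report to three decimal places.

sum of item variances = 1.772 + 0.540 + 2.449 = 4.761
α = (k/(k−1))·(1 − sum of item variances/Var(T)) = (3/2)·(1 − 4.761/9.623) = 0.758

α = 0.758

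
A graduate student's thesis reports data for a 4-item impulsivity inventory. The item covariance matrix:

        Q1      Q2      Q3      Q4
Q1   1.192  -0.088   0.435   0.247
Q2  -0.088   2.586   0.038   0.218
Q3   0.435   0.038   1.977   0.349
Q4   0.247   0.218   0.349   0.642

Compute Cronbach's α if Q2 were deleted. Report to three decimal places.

α = 0.527

Remaining items: Q1, Q3, Q4 (k = 3).
Σσ²ᵢ = 1.192 + 1.977 + 0.642 = 3.811
total variance = 3.811 + 2 × 1.031 = 5.873
α (item deleted) = (3/2)·(1 − 3.811/5.873) = 0.527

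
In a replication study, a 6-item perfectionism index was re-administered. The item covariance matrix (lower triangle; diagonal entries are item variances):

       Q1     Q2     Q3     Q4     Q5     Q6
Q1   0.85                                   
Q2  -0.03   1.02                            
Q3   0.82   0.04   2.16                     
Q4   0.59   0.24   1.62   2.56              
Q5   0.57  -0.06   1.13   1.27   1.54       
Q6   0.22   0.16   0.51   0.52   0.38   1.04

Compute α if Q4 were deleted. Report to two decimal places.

α = 0.66

Remaining items: Q1, Q2, Q3, Q5, Q6 (k = 5).
Σσᵢ² = 0.85 + 1.02 + 2.16 + 1.54 + 1.04 = 6.61
Var(T) = 6.61 + 2 × 3.74 = 14.09
α (item deleted) = (5/4)·(1 − 6.61/14.09) = 0.66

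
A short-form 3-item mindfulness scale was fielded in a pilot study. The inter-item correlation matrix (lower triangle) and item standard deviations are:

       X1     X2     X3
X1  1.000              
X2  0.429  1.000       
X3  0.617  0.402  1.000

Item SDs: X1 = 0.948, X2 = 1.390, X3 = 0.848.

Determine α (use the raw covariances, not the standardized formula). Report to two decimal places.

α = 0.70

Σσ²ᵢ = 0.948² + 1.390² + 0.848² = 3.5499
Covariances σ_ij = r_ij · s_i · s_j:
  σ(X1,X2) = 0.429 × 0.948 × 1.390 = 0.5653
  σ(X1,X3) = 0.617 × 0.948 × 0.848 = 0.4960
  σ(X2,X3) = 0.402 × 1.390 × 0.848 = 0.4738
σ²_T = Σσ²ᵢ + 2·Σσ_ij = 3.5499 + 2 × 1.5351 = 6.6201
α = (3/2)·(1 − 3.5499/6.6201) = 0.70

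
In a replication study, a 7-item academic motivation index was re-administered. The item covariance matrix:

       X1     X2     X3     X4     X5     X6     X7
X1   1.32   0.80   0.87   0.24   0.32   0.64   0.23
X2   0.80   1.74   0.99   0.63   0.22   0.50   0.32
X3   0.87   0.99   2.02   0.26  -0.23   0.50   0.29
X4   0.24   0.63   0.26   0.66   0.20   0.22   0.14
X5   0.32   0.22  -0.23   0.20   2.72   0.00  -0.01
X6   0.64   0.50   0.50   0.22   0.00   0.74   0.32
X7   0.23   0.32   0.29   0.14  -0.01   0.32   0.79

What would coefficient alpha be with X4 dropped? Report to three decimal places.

coefficient alpha = 0.663

Remaining items: X1, X2, X3, X5, X6, X7 (k = 6).
sum of item variances = 1.32 + 1.74 + 2.02 + 2.72 + 0.74 + 0.79 = 9.33
σ²_T = 9.33 + 2 × 5.76 = 20.85
α (item deleted) = (6/5)·(1 − 9.33/20.85) = 0.663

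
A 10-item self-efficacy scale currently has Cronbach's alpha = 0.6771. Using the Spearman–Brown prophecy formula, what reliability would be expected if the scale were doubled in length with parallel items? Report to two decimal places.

predicted reliability = 0.81

Length factor m = 2
α' = m·α / (1 + (m−1)·α)
   = 2 × 0.6771 / (1 + (2 − 1) × 0.6771)
   = 1.3542 / 1.6771 = 0.81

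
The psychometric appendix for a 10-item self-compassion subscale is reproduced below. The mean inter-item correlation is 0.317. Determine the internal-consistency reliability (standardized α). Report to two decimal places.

standardized α = 0.82

Standardized α = k·r̄ / (1 + (k−1)·r̄) = 10 × 0.317 / (1 + 9 × 0.317)
  = 3.1700 / 3.8530 = 0.82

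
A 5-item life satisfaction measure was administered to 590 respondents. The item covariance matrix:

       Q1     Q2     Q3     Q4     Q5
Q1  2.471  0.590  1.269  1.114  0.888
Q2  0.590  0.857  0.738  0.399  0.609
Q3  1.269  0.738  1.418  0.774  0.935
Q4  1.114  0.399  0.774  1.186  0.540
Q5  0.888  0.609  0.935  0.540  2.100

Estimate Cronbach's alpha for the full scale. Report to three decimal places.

Σσᵢ² = 2.471 + 0.857 + 1.418 + 1.186 + 2.100 = 8.032
Sum of off-diagonal covariances = 7.856
total variance = 8.032 + 2 × 7.856 = 23.744
α = (k/(k−1))·(1 − Σσᵢ²/total variance) = (5/4)·(1 − 8.032/23.744) = 0.827

α = 0.827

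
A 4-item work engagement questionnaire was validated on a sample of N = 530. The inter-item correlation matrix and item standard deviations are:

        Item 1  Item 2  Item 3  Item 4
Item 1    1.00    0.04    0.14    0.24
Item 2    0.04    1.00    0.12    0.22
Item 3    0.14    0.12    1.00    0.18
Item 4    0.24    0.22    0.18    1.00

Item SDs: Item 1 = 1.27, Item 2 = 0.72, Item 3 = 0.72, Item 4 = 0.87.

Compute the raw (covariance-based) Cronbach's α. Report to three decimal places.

Σσ²ᵢ = 1.27² + 0.72² + 0.72² + 0.87² = 3.4066
Covariances σ_ij = r_ij · s_i · s_j:
  σ(Item 1,Item 2) = 0.04 × 1.27 × 0.72 = 0.0366
  σ(Item 1,Item 3) = 0.14 × 1.27 × 0.72 = 0.1280
  σ(Item 1,Item 4) = 0.24 × 1.27 × 0.87 = 0.2652
  σ(Item 2,Item 3) = 0.12 × 0.72 × 0.72 = 0.0622
  σ(Item 2,Item 4) = 0.22 × 0.72 × 0.87 = 0.1378
  σ(Item 3,Item 4) = 0.18 × 0.72 × 0.87 = 0.1128
σ²_T = Σσ²ᵢ + 2·Σσ_ij = 3.4066 + 2 × 0.7426 = 4.8918
α = (4/3)·(1 − 3.4066/4.8918) = 0.405

Cronbach's α = 0.405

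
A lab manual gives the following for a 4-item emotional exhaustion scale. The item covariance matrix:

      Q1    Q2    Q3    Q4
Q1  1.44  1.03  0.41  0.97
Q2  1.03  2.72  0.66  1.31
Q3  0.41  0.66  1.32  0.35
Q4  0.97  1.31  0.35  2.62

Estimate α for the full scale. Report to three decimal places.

α = 0.718

Σσᵢ² = 1.44 + 2.72 + 1.32 + 2.62 = 8.10
Σ_{i<j} σ_ij = 4.73
σ²_total = 8.10 + 2 × 4.73 = 17.56
α = (k/(k−1))·(1 − Σσᵢ²/σ²_total) = (4/3)·(1 − 8.10/17.56) = 0.718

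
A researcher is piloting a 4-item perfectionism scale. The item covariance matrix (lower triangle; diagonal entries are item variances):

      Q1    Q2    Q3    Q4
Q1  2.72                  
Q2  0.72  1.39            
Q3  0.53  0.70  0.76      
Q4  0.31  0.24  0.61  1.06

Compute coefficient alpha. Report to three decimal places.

ΣVar(i) = 2.72 + 1.39 + 0.76 + 1.06 = 5.93
Sum of the distinct covariances = 3.11
Var(T) = 5.93 + 2 × 3.11 = 12.15
α = (k/(k−1))·(1 − ΣVar(i)/Var(T)) = (4/3)·(1 − 5.93/12.15) = 0.683

coefficient alpha = 0.683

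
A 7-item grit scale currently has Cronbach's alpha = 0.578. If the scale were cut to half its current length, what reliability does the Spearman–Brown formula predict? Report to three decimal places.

Length factor m = 1/2
α' = m·α / (1 − (1−m)·α)
   = 1/2 × 0.578 / (1 − (1 − 1/2) × 0.578)
   = 0.2890 / 0.7110 = 0.406

predicted reliability = 0.406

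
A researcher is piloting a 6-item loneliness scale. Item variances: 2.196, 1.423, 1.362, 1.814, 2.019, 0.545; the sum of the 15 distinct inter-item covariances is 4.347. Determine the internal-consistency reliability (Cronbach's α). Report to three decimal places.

sum of item variances = 2.196 + 1.423 + 1.362 + 1.814 + 2.019 + 0.545 = 9.359
Sum of distinct covariances = 4.347
σ²_T = sum of item variances + 2·Σcov = 9.359 + 2 × 4.347 = 18.053
α = (6/5)·(1 − 9.359/18.053) = 0.578

Cronbach's α = 0.578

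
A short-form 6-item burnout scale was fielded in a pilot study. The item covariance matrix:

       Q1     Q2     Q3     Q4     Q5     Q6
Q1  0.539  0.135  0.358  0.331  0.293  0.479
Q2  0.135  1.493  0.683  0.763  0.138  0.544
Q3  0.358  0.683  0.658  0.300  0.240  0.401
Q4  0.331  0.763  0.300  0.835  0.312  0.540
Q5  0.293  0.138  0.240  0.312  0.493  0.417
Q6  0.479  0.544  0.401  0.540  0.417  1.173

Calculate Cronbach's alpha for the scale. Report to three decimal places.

sum of item variances = 0.539 + 1.493 + 0.658 + 0.835 + 0.493 + 1.173 = 5.191
Σ_{i<j} σ_ij = 5.934
σ²_total = 5.191 + 2 × 5.934 = 17.059
α = (k/(k−1))·(1 − sum of item variances/σ²_total) = (6/5)·(1 − 5.191/17.059) = 0.835

Cronbach's alpha = 0.835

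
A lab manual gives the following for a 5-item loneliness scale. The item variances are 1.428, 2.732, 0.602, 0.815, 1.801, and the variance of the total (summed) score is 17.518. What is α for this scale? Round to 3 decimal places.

α = 0.724

ΣVar(i) = 1.428 + 2.732 + 0.602 + 0.815 + 1.801 = 7.378
α = (k/(k−1))·(1 − ΣVar(i)/σ²_T) = (5/4)·(1 − 7.378/17.518) = 0.724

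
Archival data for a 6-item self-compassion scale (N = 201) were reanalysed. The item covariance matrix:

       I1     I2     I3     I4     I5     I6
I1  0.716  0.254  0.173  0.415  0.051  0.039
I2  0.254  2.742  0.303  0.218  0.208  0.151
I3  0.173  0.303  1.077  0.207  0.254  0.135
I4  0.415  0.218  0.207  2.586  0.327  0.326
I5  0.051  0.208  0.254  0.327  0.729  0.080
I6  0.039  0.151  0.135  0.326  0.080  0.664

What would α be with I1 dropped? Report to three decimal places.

α = 0.452

Remaining items: I2, I3, I4, I5, I6 (k = 5).
sum of item variances = 2.742 + 1.077 + 2.586 + 0.729 + 0.664 = 7.798
total variance = 7.798 + 2 × 2.209 = 12.216
α (item deleted) = (5/4)·(1 − 7.798/12.216) = 0.452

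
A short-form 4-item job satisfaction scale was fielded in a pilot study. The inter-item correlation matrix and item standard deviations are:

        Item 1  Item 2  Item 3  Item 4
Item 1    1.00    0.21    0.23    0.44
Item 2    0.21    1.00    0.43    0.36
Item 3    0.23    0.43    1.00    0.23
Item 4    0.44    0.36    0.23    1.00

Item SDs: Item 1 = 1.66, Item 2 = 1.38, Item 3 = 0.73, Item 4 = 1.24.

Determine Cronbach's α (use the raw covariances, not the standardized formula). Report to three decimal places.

Σσ²ᵢ = 1.66² + 1.38² + 0.73² + 1.24² = 6.7305
Covariances σ_ij = r_ij · s_i · s_j:
  σ(Item 1,Item 2) = 0.21 × 1.66 × 1.38 = 0.4811
  σ(Item 1,Item 3) = 0.23 × 1.66 × 0.73 = 0.2787
  σ(Item 1,Item 4) = 0.44 × 1.66 × 1.24 = 0.9057
  σ(Item 2,Item 3) = 0.43 × 1.38 × 0.73 = 0.4332
  σ(Item 2,Item 4) = 0.36 × 1.38 × 1.24 = 0.6160
  σ(Item 3,Item 4) = 0.23 × 0.73 × 1.24 = 0.2082
σ²_T = Σσ²ᵢ + 2·Σσ_ij = 6.7305 + 2 × 2.9229 = 12.5763
α = (4/3)·(1 − 6.7305/12.5763) = 0.620

Cronbach's α = 0.620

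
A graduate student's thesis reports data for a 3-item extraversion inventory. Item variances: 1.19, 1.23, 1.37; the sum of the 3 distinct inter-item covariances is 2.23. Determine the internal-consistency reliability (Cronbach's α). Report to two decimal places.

α = 0.81

sum of item variances = 1.19 + 1.23 + 1.37 = 3.79
Sum of distinct covariances = 2.23
σ²_total = sum of item variances + 2·Σcov = 3.79 + 2 × 2.23 = 8.25
α = (3/2)·(1 − 3.79/8.25) = 0.81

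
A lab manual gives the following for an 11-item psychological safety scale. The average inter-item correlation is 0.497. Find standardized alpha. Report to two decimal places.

Standardized α = k·r̄ / (1 + (k−1)·r̄) = 11 × 0.497 / (1 + 10 × 0.497)
  = 5.4670 / 5.9700 = 0.92

α = 0.92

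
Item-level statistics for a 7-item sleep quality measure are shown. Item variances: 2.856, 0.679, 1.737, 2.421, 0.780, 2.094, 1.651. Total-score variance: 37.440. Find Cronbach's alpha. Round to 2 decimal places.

Cronbach's alpha = 0.79

Σσ²ᵢ = 2.856 + 0.679 + 1.737 + 2.421 + 0.780 + 2.094 + 1.651 = 12.218
α = (k/(k−1))·(1 − Σσ²ᵢ/Var(T)) = (7/6)·(1 − 12.218/37.440) = 0.79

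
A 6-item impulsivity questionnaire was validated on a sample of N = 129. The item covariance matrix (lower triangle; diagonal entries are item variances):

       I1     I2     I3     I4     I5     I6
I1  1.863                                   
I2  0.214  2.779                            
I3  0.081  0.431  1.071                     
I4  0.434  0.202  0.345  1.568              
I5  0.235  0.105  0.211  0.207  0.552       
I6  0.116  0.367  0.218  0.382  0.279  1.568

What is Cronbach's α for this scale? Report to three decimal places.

Cronbach's α = 0.539

sum of item variances = 1.863 + 2.779 + 1.071 + 1.568 + 0.552 + 1.568 = 9.401
Σ_{i<j} σ_ij = 3.827
total variance = 9.401 + 2 × 3.827 = 17.055
α = (k/(k−1))·(1 − sum of item variances/total variance) = (6/5)·(1 − 9.401/17.055) = 0.539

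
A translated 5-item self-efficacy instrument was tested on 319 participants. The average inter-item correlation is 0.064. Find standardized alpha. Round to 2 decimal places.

α = 0.25

Standardized α = k·r̄ / (1 + (k−1)·r̄) = 5 × 0.064 / (1 + 4 × 0.064)
  = 0.3200 / 1.2560 = 0.25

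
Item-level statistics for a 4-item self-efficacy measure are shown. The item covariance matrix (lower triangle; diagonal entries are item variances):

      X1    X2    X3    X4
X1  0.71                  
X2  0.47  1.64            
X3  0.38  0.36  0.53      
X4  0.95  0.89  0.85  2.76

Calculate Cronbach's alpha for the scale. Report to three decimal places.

Cronbach's alpha = 0.774

sum of item variances = 0.71 + 1.64 + 0.53 + 2.76 = 5.64
Sum of off-diagonal covariances = 3.90
σ²_T = 5.64 + 2 × 3.90 = 13.44
α = (k/(k−1))·(1 − sum of item variances/σ²_T) = (4/3)·(1 − 5.64/13.44) = 0.774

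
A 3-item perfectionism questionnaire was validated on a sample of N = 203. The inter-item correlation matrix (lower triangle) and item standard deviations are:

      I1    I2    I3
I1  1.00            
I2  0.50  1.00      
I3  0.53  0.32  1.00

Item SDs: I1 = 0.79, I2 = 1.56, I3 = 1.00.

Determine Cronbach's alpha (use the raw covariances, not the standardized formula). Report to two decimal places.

Σσ²ᵢ = 0.79² + 1.56² + 1.00² = 4.0577
Covariances σ_ij = r_ij · s_i · s_j:
  σ(I1,I2) = 0.50 × 0.79 × 1.56 = 0.6162
  σ(I1,I3) = 0.53 × 0.79 × 1.00 = 0.4187
  σ(I2,I3) = 0.32 × 1.56 × 1.00 = 0.4992
σ²_T = Σσ²ᵢ + 2·Σσ_ij = 4.0577 + 2 × 1.5341 = 7.1259
α = (3/2)·(1 − 4.0577/7.1259) = 0.65

α = 0.65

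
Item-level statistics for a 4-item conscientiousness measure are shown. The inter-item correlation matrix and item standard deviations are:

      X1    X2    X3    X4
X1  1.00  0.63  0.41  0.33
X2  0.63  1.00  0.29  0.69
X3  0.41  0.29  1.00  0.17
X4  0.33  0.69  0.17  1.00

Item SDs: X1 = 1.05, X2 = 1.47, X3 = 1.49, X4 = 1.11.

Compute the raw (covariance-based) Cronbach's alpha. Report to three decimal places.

Σσ²ᵢ = 1.05² + 1.47² + 1.49² + 1.11² = 6.7156
Covariances σ_ij = r_ij · s_i · s_j:
  σ(X1,X2) = 0.63 × 1.05 × 1.47 = 0.9724
  σ(X1,X3) = 0.41 × 1.05 × 1.49 = 0.6414
  σ(X1,X4) = 0.33 × 1.05 × 1.11 = 0.3846
  σ(X2,X3) = 0.29 × 1.47 × 1.49 = 0.6352
  σ(X2,X4) = 0.69 × 1.47 × 1.11 = 1.1259
  σ(X3,X4) = 0.17 × 1.49 × 1.11 = 0.2812
σ²_T = Σσ²ᵢ + 2·Σσ_ij = 6.7156 + 2 × 4.0407 = 14.7970
α = (4/3)·(1 − 6.7156/14.7970) = 0.728

Cronbach's alpha = 0.728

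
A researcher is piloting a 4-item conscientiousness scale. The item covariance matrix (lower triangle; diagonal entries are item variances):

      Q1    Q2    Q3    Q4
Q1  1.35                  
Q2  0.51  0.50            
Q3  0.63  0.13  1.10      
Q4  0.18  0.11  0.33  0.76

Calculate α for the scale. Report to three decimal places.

Σσᵢ² = 1.35 + 0.50 + 1.10 + 0.76 = 3.71
Σ_{i<j} σ_ij = 1.89
Var(T) = 3.71 + 2 × 1.89 = 7.49
α = (k/(k−1))·(1 − Σσᵢ²/Var(T)) = (4/3)·(1 − 3.71/7.49) = 0.673

α = 0.673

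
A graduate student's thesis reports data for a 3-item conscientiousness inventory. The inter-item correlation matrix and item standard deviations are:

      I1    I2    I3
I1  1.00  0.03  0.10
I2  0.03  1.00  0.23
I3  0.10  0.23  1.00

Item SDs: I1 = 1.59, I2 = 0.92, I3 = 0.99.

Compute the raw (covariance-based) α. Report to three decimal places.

Σσ²ᵢ = 1.59² + 0.92² + 0.99² = 4.3546
Covariances σ_ij = r_ij · s_i · s_j:
  σ(I1,I2) = 0.03 × 1.59 × 0.92 = 0.0439
  σ(I1,I3) = 0.10 × 1.59 × 0.99 = 0.1574
  σ(I2,I3) = 0.23 × 0.92 × 0.99 = 0.2095
σ²_T = Σσ²ᵢ + 2·Σσ_ij = 4.3546 + 2 × 0.4108 = 5.1762
α = (3/2)·(1 − 4.3546/5.1762) = 0.238

α = 0.238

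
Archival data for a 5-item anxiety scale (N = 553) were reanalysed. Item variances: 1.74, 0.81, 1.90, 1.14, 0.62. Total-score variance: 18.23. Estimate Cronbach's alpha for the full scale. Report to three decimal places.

Σσ²ᵢ = 1.74 + 0.81 + 1.90 + 1.14 + 0.62 = 6.21
α = (k/(k−1))·(1 − Σσ²ᵢ/σ²_T) = (5/4)·(1 − 6.21/18.23) = 0.824

Cronbach's alpha = 0.824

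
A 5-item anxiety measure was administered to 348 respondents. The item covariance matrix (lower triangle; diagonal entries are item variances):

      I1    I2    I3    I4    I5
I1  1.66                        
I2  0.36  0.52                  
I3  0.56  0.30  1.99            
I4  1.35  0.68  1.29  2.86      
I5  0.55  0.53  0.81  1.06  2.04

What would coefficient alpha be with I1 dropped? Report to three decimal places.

coefficient alpha = 0.743

Remaining items: I2, I3, I4, I5 (k = 4).
Σσ²ᵢ = 0.52 + 1.99 + 2.86 + 2.04 = 7.41
total variance = 7.41 + 2 × 4.67 = 16.75
α (item deleted) = (4/3)·(1 − 7.41/16.75) = 0.743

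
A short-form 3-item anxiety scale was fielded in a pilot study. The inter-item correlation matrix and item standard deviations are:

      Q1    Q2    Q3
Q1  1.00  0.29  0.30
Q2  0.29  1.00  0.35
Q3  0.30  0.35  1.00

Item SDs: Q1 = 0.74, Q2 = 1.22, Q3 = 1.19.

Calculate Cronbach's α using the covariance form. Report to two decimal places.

Σσ²ᵢ = 0.74² + 1.22² + 1.19² = 3.4521
Covariances σ_ij = r_ij · s_i · s_j:
  σ(Q1,Q2) = 0.29 × 0.74 × 1.22 = 0.2618
  σ(Q1,Q3) = 0.30 × 0.74 × 1.19 = 0.2642
  σ(Q2,Q3) = 0.35 × 1.22 × 1.19 = 0.5081
σ²_T = Σσ²ᵢ + 2·Σσ_ij = 3.4521 + 2 × 1.0341 = 5.5203
α = (3/2)·(1 − 3.4521/5.5203) = 0.56

α = 0.56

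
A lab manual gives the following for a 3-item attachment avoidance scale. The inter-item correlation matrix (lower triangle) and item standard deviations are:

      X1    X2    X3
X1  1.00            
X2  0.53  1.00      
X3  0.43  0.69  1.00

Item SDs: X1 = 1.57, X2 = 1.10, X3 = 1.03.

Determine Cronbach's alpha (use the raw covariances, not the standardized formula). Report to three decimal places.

Σσ²ᵢ = 1.57² + 1.10² + 1.03² = 4.7358
Covariances σ_ij = r_ij · s_i · s_j:
  σ(X1,X2) = 0.53 × 1.57 × 1.10 = 0.9153
  σ(X1,X3) = 0.43 × 1.57 × 1.03 = 0.6954
  σ(X2,X3) = 0.69 × 1.10 × 1.03 = 0.7818
σ²_T = Σσ²ᵢ + 2·Σσ_ij = 4.7358 + 2 × 2.3925 = 9.5208
α = (3/2)·(1 − 4.7358/9.5208) = 0.754

Cronbach's alpha = 0.754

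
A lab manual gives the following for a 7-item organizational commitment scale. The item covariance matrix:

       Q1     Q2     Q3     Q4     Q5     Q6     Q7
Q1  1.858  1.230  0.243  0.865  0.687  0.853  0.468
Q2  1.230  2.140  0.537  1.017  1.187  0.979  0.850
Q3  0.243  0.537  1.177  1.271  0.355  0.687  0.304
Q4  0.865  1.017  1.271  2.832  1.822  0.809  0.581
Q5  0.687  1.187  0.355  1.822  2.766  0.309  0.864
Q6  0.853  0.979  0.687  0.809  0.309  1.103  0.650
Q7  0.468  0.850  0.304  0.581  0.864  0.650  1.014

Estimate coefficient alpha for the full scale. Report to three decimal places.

sum of item variances = 1.858 + 2.140 + 1.177 + 2.832 + 2.766 + 1.103 + 1.014 = 12.890
Sum of off-diagonal covariances = 16.568
Var(T) = 12.890 + 2 × 16.568 = 46.026
α = (k/(k−1))·(1 − sum of item variances/Var(T)) = (7/6)·(1 − 12.890/46.026) = 0.840

α = 0.840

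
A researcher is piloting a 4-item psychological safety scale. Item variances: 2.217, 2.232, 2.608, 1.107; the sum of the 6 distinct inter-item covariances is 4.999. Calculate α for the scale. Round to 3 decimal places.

Σσ²ᵢ = 2.217 + 2.232 + 2.608 + 1.107 = 8.164
Sum of distinct covariances = 4.999
σ²_total = Σσ²ᵢ + 2·Σcov = 8.164 + 2 × 4.999 = 18.162
α = (4/3)·(1 − 8.164/18.162) = 0.734

α = 0.734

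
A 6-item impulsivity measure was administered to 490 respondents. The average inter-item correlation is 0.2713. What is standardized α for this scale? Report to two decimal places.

standardized α = 0.69

Standardized α = k·r̄ / (1 + (k−1)·r̄) = 6 × 0.2713 / (1 + 5 × 0.2713)
  = 1.6278 / 2.3565 = 0.69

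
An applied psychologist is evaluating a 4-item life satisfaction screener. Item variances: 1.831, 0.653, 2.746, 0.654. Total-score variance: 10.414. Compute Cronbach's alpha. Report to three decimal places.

Cronbach's alpha = 0.580

Σσ²ᵢ = 1.831 + 0.653 + 2.746 + 0.654 = 5.884
α = (k/(k−1))·(1 − Σσ²ᵢ/total variance) = (4/3)·(1 − 5.884/10.414) = 0.580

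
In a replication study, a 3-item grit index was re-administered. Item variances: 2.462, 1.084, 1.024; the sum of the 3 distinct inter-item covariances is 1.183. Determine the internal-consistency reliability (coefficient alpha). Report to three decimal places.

α = 0.512

sum of item variances = 2.462 + 1.084 + 1.024 = 4.570
Sum of distinct covariances = 1.183
total variance = sum of item variances + 2·Σcov = 4.570 + 2 × 1.183 = 6.936
α = (3/2)·(1 − 4.570/6.936) = 0.512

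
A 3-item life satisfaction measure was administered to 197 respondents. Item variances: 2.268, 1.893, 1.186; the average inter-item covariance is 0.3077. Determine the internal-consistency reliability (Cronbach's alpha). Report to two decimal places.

Σσ²ᵢ = 2.268 + 1.893 + 1.186 = 5.347
Sum of the 3 distinct covariances = 3 × 0.3077 = 0.9231
Var(T) = Σσ²ᵢ + 2·Σcov = 5.347 + 2 × 0.9231 = 7.1932
α = (3/2)·(1 − 5.347/7.1932) = 0.38

Cronbach's alpha = 0.38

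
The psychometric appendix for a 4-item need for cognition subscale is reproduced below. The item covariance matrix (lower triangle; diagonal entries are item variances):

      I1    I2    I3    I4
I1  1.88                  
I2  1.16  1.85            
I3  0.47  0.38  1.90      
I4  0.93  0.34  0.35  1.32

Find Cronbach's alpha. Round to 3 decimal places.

ΣVar(i) = 1.88 + 1.85 + 1.90 + 1.32 = 6.95
Σ_{i<j} σ_ij = 3.63
σ²_T = 6.95 + 2 × 3.63 = 14.21
α = (k/(k−1))·(1 − ΣVar(i)/σ²_T) = (4/3)·(1 − 6.95/14.21) = 0.681

α = 0.681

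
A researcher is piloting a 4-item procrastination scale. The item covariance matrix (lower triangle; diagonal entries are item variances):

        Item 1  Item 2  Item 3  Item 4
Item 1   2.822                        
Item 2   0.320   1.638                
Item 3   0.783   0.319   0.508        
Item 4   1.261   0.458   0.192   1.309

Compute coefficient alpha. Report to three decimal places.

α = 0.687

Σσ²ᵢ = 2.822 + 1.638 + 0.508 + 1.309 = 6.277
Σ_{i<j} σ_ij = 3.333
σ²_T = 6.277 + 2 × 3.333 = 12.943
α = (k/(k−1))·(1 − Σσ²ᵢ/σ²_T) = (4/3)·(1 − 6.277/12.943) = 0.687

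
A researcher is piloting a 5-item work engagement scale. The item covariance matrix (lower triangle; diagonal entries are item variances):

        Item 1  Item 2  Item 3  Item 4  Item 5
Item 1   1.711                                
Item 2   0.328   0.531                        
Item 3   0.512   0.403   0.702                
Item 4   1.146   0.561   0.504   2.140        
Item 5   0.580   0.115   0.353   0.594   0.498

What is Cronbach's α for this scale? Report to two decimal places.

Cronbach's α = 0.81

ΣVar(i) = 1.711 + 0.531 + 0.702 + 2.140 + 0.498 = 5.582
Σ_{i<j} σ_ij = 5.096
σ²_total = 5.582 + 2 × 5.096 = 15.774
α = (k/(k−1))·(1 − ΣVar(i)/σ²_total) = (5/4)·(1 − 5.582/15.774) = 0.81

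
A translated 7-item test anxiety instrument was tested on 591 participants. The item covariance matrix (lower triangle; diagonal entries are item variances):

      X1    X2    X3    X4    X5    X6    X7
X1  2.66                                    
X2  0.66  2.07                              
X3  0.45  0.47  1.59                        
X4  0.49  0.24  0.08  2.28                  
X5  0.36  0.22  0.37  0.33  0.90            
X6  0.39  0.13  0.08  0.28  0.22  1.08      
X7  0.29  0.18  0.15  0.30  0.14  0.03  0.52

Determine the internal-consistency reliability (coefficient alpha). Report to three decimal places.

coefficient alpha = 0.599

sum of item variances = 2.66 + 2.07 + 1.59 + 2.28 + 0.90 + 1.08 + 0.52 = 11.10
Sum of off-diagonal covariances = 5.86
Var(T) = 11.10 + 2 × 5.86 = 22.82
α = (k/(k−1))·(1 − sum of item variances/Var(T)) = (7/6)·(1 − 11.10/22.82) = 0.599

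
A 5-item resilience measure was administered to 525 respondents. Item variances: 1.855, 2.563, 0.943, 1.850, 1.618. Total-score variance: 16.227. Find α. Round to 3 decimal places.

Σσᵢ² = 1.855 + 2.563 + 0.943 + 1.850 + 1.618 = 8.829
α = (k/(k−1))·(1 − Σσᵢ²/σ²_T) = (5/4)·(1 − 8.829/16.227) = 0.570

α = 0.570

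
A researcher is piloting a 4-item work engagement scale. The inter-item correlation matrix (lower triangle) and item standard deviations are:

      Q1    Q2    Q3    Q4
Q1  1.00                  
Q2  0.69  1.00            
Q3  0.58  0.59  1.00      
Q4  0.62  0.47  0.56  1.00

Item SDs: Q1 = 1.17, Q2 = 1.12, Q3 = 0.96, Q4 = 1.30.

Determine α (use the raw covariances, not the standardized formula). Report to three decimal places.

α = 0.844

Σσ²ᵢ = 1.17² + 1.12² + 0.96² + 1.30² = 5.2349
Covariances σ_ij = r_ij · s_i · s_j:
  σ(Q1,Q2) = 0.69 × 1.17 × 1.12 = 0.9042
  σ(Q1,Q3) = 0.58 × 1.17 × 0.96 = 0.6515
  σ(Q1,Q4) = 0.62 × 1.17 × 1.30 = 0.9430
  σ(Q2,Q3) = 0.59 × 1.12 × 0.96 = 0.6344
  σ(Q2,Q4) = 0.47 × 1.12 × 1.30 = 0.6843
  σ(Q3,Q4) = 0.56 × 0.96 × 1.30 = 0.6989
σ²_T = Σσ²ᵢ + 2·Σσ_ij = 5.2349 + 2 × 4.5163 = 14.2675
α = (4/3)·(1 − 5.2349/14.2675) = 0.844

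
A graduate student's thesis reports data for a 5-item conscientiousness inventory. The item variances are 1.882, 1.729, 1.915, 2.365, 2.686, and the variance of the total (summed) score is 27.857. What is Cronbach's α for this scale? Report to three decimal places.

α = 0.775

ΣVar(i) = 1.882 + 1.729 + 1.915 + 2.365 + 2.686 = 10.577
α = (k/(k−1))·(1 − ΣVar(i)/total variance) = (5/4)·(1 − 10.577/27.857) = 0.775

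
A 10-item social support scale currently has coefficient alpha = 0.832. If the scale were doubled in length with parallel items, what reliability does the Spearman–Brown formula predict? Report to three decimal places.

predicted reliability = 0.908

Length factor m = 2
α' = m·α / (1 + (m−1)·α)
   = 2 × 0.832 / (1 + (2 − 1) × 0.832)
   = 1.6640 / 1.8320 = 0.908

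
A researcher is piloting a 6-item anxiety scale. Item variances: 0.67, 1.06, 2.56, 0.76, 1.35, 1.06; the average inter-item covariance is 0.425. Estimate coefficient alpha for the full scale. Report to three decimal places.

sum of item variances = 0.67 + 1.06 + 2.56 + 0.76 + 1.35 + 1.06 = 7.46
Sum of the 15 distinct covariances = 15 × 0.425 = 6.375
Var(T) = sum of item variances + 2·Σcov = 7.46 + 2 × 6.375 = 20.210
α = (6/5)·(1 − 7.46/20.210) = 0.757

α = 0.757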